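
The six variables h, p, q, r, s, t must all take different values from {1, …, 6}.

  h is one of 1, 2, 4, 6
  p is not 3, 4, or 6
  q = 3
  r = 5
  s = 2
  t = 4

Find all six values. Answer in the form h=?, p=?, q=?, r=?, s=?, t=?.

q has just one choice, so q = 3.
r's domain is down to {5}, so r = 5. Eliminate 5 elsewhere: p.
That leaves s = 2. Remove 2 from h, p.
t must be 4 (only option left). Remove 4 from h.
That leaves p = 1. Remove 1 from h.
That leaves h = 6.

h=6, p=1, q=3, r=5, s=2, t=4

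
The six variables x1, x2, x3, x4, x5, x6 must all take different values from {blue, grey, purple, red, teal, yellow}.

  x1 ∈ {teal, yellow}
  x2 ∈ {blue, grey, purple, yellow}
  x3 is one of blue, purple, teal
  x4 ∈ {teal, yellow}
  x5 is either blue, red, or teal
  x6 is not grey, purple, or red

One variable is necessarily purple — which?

The 6 variables draw from only 6 values {blue, grey, purple, red, teal, yellow}, so each is used; only x2 can be grey, hence x2 = grey.
The 5 still-open variables together cover exactly {blue, purple, red, teal, yellow} — 5 values for 5 variables — and purple appears only in x3's list, so x3 = purple.

x3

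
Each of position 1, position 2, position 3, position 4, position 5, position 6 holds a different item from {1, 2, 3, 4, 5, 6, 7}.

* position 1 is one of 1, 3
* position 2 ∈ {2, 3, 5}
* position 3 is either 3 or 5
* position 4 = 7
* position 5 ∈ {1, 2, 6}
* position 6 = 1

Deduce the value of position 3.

position 4 has just one choice, so position 4 = 7.
position 6 has just one choice, so position 6 = 1. Strike 1 from position 1, position 5.
position 1's domain is down to {3}, so position 1 = 3. Strike 3 from position 2, position 3.
So position 3 = 5.

5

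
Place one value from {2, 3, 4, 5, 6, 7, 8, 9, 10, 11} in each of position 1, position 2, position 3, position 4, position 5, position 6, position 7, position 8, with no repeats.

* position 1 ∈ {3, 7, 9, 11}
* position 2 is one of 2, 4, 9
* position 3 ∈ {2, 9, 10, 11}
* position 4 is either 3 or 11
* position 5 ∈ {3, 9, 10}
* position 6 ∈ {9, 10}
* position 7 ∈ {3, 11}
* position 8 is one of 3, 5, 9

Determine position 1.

7

Among the 8 variables, 4 fits only position 2 (and all 8 values in {2, 3, 4, 5, 7, 9, 10, 11} must be used), so position 2 = 4.
The 7 still-open variables together cover exactly {2, 3, 5, 7, 9, 10, 11} — 7 values for 7 variables — and 2 appears only in position 3's list, so position 3 = 2.
Among the 6 still-open variables, 5 fits only position 8 (and all 6 values in {3, 5, 7, 9, 10, 11} must be used), so position 8 = 5.
The 5 still-open variables draw from only 5 values {3, 7, 9, 10, 11}, so each is used; only position 1 can be 7, hence position 1 = 7.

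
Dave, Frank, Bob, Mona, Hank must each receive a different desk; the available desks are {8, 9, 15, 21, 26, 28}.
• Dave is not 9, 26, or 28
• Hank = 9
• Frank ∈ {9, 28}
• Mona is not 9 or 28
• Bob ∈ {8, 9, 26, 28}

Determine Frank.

Hank has just one choice, so Hank = 9. Eliminate 9 elsewhere: Frank, Bob.
So Frank = 28.

28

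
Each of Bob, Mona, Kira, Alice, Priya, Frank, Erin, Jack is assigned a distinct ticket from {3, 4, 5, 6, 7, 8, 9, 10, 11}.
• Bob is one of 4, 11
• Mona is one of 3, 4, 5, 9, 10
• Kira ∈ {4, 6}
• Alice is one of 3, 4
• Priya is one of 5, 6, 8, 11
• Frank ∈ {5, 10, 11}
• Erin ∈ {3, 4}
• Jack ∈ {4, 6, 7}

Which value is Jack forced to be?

7

Alice and Erin share exactly the 2 values {3, 4}; by pigeonhole those values go to them, so strike 3, 4 from Bob, Mona, Kira, Jack.
Bob has just one choice, so Bob = 11. Remove 11 from Priya, Frank.
That leaves Kira = 6. Strike 6 from Priya, Jack.
So Jack = 7.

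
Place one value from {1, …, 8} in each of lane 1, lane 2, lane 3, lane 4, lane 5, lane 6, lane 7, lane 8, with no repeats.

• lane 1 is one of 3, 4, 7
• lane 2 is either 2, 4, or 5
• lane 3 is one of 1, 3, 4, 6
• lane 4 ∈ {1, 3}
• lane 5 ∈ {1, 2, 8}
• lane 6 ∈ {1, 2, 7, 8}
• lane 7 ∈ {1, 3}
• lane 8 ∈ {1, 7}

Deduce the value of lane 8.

The 8 variables draw from only 8 values {1, 2, 3, 4, 5, 6, 7, 8}, so each is used; only lane 2 can be 5, hence lane 2 = 5.
The 7 still-open variables together cover exactly {1, 2, 3, 4, 6, 7, 8} — 7 values for 7 variables — and 6 appears only in lane 3's list, so lane 3 = 6.
Among the 6 still-open variables, 4 fits only lane 1 (and all 6 values in {1, 2, 3, 4, 7, 8} must be used), so lane 1 = 4.
lane 4 and lane 7 between them cover only {1, 3} — a naked pair. Remove those values from lane 5, lane 6, lane 8.
So lane 8 = 7.

7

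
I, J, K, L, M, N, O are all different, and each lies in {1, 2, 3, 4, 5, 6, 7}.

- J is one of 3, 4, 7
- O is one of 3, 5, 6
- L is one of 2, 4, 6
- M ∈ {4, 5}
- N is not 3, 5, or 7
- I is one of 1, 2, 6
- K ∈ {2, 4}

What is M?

5

Among the 7 variables, 7 fits only J (and all 7 values in {1, 2, 3, 4, 5, 6, 7} must be used), so J = 7.
The 6 still-open variables draw from only 6 values {1, 2, 3, 4, 5, 6}, so each is used; only O can be 3, hence O = 3.
The 5 still-open variables draw from only 5 values {1, 2, 4, 5, 6}, so each is used; only M can be 5, hence M = 5.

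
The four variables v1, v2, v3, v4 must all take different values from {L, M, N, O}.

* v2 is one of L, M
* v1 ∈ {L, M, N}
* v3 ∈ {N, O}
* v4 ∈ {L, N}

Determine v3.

O

The 4 variables together cover exactly {L, M, N, O} — 4 values for 4 variables — and O appears only in v3's list, so v3 = O.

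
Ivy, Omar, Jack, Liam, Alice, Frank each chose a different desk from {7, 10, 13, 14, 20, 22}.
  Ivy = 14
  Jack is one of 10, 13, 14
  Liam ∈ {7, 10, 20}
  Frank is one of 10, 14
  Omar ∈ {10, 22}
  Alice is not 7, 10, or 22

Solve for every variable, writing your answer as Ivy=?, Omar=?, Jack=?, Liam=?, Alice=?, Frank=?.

Ivy=14, Omar=22, Jack=13, Liam=7, Alice=20, Frank=10

Ivy must be 14 (only option left). Remove 14 from Jack, Alice, Frank.
Frank's domain is down to {10}, so Frank = 10. Eliminate 10 elsewhere: Omar, Jack, Liam.
Omar must be 22 (only option left).
That leaves Jack = 13. Eliminate 13 elsewhere: Alice.
Alice has just one choice, so Alice = 20. So Liam can't be 20.
Liam has just one choice, so Liam = 7.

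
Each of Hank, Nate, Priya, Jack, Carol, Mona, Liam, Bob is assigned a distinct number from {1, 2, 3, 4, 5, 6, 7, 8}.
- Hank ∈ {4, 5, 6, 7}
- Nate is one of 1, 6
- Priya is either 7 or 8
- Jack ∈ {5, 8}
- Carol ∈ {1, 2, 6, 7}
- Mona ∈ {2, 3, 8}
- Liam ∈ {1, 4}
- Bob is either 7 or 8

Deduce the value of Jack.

5

The 8 variables draw from only 8 values {1, 2, 3, 4, 5, 6, 7, 8}, so each is used; only Mona can be 3, hence Mona = 3.
Among the 7 still-open variables, 2 fits only Carol (and all 7 values in {1, 2, 4, 5, 6, 7, 8} must be used), so Carol = 2.
The 2 variables Priya and Bob are confined to {7, 8}, which locks those values in; drop them from Hank, Jack.
So Jack = 5.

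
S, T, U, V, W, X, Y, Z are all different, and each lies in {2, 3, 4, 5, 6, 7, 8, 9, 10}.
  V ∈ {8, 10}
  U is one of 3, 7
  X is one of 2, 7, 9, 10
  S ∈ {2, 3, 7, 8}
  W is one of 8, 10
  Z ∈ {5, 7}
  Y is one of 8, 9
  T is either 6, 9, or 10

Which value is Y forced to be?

Among the 8 variables, 5 fits only Z (and all 8 values in {2, 3, 5, 6, 7, 8, 9, 10} must be used), so Z = 5.
The 7 still-open variables together cover exactly {2, 3, 6, 7, 8, 9, 10} — 7 values for 7 variables — and 6 appears only in T's list, so T = 6.
V and W share exactly the 2 values {8, 10}; by pigeonhole those values go to them, so strike 8, 10 from S, X, Y.
So Y = 9.

9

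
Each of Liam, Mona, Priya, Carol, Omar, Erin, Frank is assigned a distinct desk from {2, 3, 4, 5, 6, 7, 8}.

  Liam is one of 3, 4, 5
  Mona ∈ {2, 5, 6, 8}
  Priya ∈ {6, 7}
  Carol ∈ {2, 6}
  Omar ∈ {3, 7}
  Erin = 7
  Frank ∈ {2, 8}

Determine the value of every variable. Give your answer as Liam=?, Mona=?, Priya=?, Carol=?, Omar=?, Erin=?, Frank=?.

Erin must be 7 (only option left). Strike 7 from Priya, Omar.
Priya's domain is down to {6}, so Priya = 6. Strike 6 from Mona, Carol.
Carol's domain is down to {2}, so Carol = 2. So Mona, Frank can't be 2.
Omar has just one choice, so Omar = 3. Eliminate 3 elsewhere: Liam.
That leaves Frank = 8. Eliminate 8 elsewhere: Mona.
Mona must be 5 (only option left). Strike 5 from Liam.
Liam's domain is down to {4}, so Liam = 4.

Liam=4, Mona=5, Priya=6, Carol=2, Omar=3, Erin=7, Frank=8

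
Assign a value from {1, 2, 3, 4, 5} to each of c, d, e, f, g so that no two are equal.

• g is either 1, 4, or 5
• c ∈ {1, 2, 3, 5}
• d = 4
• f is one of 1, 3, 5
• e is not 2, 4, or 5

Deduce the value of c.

2

d has just one choice, so d = 4. Remove 4 from g.
Among the 4 still-open variables, 2 fits only c (and all 4 values in {1, 2, 3, 5} must be used), so c = 2.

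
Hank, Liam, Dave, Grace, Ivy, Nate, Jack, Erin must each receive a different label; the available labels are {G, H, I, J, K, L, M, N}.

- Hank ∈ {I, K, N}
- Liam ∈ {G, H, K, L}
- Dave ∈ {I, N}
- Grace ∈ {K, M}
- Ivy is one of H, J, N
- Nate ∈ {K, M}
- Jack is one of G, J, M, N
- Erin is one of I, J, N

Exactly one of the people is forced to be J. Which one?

Erin

Among the 8 variables, L fits only Liam (and all 8 values in {G, H, I, J, K, L, M, N} must be used), so Liam = L.
The 7 still-open variables together cover exactly {G, H, I, J, K, M, N} — 7 values for 7 variables — and G appears only in Jack's list, so Jack = G.
Among the 6 still-open variables, H fits only Ivy (and all 6 values in {H, I, J, K, M, N} must be used), so Ivy = H.
Among the 5 still-open variables, J fits only Erin (and all 5 values in {I, J, K, M, N} must be used), so Erin = J.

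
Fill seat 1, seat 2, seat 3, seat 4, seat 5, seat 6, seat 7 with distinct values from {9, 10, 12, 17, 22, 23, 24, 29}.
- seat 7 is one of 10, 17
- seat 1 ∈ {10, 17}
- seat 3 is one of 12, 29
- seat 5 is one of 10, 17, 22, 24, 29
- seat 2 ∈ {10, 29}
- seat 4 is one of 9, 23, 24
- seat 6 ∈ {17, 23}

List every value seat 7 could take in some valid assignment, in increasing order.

10, 17

seat 1 and seat 7 between them cover only {10, 17} — a naked pair. Remove those values from seat 2, seat 5, seat 6.
seat 2's domain is down to {29}, so seat 2 = 29. Eliminate 29 elsewhere: seat 3, seat 5.
seat 3's domain is down to {12}, so seat 3 = 12.
seat 6's domain is down to {23}, so seat 6 = 23. Eliminate 23 elsewhere: seat 4.
No further eliminations apply; seat 7 can still be any of 10, 17.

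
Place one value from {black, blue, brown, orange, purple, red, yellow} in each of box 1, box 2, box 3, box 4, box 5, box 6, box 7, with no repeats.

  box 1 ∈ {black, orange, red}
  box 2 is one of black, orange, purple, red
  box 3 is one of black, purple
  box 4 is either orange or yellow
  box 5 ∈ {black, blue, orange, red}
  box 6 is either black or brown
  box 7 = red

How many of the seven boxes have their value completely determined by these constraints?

4

box 7 has just one choice, so box 7 = red. So box 1, box 2, box 5 can't be red.
The 6 still-open variables together cover exactly {black, blue, brown, orange, purple, yellow} — 6 values for 6 variables — and blue appears only in box 5's list, so box 5 = blue.
Among the 5 still-open variables, brown fits only box 6 (and all 5 values in {black, brown, orange, purple, yellow} must be used), so box 6 = brown.
Among the 4 still-open variables, yellow fits only box 4 (and all 4 values in {black, orange, purple, yellow} must be used), so box 4 = yellow.
Determined: box 4=yellow, box 5=blue, box 6=brown, box 7=red. The other boxes each still have more than one consistent value. That makes 4.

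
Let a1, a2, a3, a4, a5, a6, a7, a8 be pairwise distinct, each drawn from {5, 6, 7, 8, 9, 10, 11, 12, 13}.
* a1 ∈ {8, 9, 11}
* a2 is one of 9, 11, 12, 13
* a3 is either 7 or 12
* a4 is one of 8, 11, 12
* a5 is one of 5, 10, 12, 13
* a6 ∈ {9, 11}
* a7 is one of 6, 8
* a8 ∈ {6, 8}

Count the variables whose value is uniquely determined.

a7 and a8 share exactly the 2 values {6, 8}; by pigeonhole those values go to them, so strike 6, 8 from a1, a4.
The 2 variables a1 and a6 are confined to {9, 11}, which locks those values in; drop them from a2, a4.
a4 must be 12 (only option left). So a2, a3, a5 can't be 12.
That leaves a2 = 13. Strike 13 from a5.
a3 must be 7 (only option left).
Determined: a2=13, a3=7, a4=12. The other variables each still have more than one consistent value. That makes 3.

3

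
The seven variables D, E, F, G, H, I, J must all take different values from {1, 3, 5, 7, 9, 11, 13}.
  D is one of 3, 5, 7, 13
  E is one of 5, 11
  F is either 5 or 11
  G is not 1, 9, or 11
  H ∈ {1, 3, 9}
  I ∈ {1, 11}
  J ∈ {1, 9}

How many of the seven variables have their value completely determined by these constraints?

The 2 variables E and F are confined to {5, 11}, which locks those values in; drop them from D, G, I.
I's domain is down to {1}, so I = 1. Remove 1 from H, J.
J has just one choice, so J = 9. Eliminate 9 elsewhere: H.
H has just one choice, so H = 3. So D, G can't be 3.
Determined: H=3, I=1, J=9. The other variables each still have more than one consistent value. That makes 3.

3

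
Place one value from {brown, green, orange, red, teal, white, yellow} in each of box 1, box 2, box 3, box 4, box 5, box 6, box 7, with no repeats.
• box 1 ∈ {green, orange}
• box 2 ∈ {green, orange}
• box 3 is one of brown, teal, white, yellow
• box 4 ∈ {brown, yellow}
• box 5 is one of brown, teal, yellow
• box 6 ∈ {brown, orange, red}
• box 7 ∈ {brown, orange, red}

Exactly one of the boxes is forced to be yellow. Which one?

box 4

The 7 variables draw from only 7 values {brown, green, orange, red, teal, white, yellow}, so each is used; only box 3 can be white, hence box 3 = white.
Among the 6 still-open variables, teal fits only box 5 (and all 6 values in {brown, green, orange, red, teal, yellow} must be used), so box 5 = teal.
Among the 5 still-open variables, yellow fits only box 4 (and all 5 values in {brown, green, orange, red, yellow} must be used), so box 4 = yellow.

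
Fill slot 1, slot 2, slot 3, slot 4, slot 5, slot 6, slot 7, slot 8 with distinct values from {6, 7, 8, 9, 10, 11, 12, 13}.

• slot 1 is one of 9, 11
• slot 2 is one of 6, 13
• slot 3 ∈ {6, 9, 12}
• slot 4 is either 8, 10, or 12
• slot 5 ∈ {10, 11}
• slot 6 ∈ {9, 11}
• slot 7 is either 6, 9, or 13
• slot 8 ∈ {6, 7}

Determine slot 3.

12

The 8 variables draw from only 8 values {6, 7, 8, 9, 10, 11, 12, 13}, so each is used; only slot 8 can be 7, hence slot 8 = 7.
Among the 7 still-open variables, 8 fits only slot 4 (and all 7 values in {6, 8, 9, 10, 11, 12, 13} must be used), so slot 4 = 8.
The 6 still-open variables draw from only 6 values {6, 9, 10, 11, 12, 13}, so each is used; only slot 5 can be 10, hence slot 5 = 10.
Among the 5 still-open variables, 12 fits only slot 3 (and all 5 values in {6, 9, 11, 12, 13} must be used), so slot 3 = 12.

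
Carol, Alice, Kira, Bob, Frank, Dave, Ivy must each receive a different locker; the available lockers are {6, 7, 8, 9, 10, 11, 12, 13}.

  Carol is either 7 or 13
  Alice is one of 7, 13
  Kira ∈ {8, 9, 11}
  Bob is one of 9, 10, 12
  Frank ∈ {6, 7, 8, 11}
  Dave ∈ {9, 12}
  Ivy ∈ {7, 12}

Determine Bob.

The 2 variables Carol and Alice are confined to {7, 13}, which locks those values in; drop them from Frank, Ivy.
That leaves Ivy = 12. Remove 12 from Bob, Dave.
Dave must be 9 (only option left). Remove 9 from Kira, Bob.
So Bob = 10.

10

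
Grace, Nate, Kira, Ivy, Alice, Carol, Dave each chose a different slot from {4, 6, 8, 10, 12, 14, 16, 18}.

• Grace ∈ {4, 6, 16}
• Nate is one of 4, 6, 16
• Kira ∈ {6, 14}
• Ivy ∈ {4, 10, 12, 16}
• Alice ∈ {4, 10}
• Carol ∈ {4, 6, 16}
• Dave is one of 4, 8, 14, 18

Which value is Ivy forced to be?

Grace, Nate, Carol between them cover only {4, 6, 16} — a naked triple. Remove those values from Kira, Ivy, Alice, Dave.
Kira has just one choice, so Kira = 14. Eliminate 14 elsewhere: Dave.
That leaves Alice = 10. Strike 10 from Ivy.
So Ivy = 12.

12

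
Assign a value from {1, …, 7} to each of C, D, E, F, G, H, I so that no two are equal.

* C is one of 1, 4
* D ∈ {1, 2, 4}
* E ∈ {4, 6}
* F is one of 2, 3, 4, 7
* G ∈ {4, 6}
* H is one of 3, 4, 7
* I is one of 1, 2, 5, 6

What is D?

Among the 7 variables, 5 fits only I (and all 7 values in {1, 2, 3, 4, 5, 6, 7} must be used), so I = 5.
The 2 variables E and G are confined to {4, 6}, which locks those values in; drop them from C, D, F, H.
C's domain is down to {1}, so C = 1. So D can't be 1.
So D = 2.

2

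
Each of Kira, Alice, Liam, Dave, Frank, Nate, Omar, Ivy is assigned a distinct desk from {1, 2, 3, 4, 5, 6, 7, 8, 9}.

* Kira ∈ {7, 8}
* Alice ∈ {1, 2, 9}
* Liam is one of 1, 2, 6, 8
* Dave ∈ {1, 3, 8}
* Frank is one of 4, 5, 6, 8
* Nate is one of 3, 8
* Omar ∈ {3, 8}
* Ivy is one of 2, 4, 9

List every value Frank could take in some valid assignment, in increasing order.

4, 5, 6

Nate and Omar share exactly the 2 values {3, 8}; by pigeonhole those values go to them, so strike 3, 8 from Kira, Liam, Dave, Frank.
Kira must be 7 (only option left).
Dave's domain is down to {1}, so Dave = 1. Remove 1 from Alice, Liam.
No further eliminations apply; Frank can still be any of 4, 5, 6.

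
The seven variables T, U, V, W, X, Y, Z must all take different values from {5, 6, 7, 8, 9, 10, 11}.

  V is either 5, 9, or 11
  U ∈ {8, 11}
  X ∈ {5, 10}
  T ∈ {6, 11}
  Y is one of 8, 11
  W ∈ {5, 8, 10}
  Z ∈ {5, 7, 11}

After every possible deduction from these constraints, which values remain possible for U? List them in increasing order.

The 7 variables together cover exactly {5, 6, 7, 8, 9, 10, 11} — 7 values for 7 variables — and 6 appears only in T's list, so T = 6.
Among the 6 still-open variables, 7 fits only Z (and all 6 values in {5, 7, 8, 9, 10, 11} must be used), so Z = 7.
The 5 still-open variables draw from only 5 values {5, 8, 9, 10, 11}, so each is used; only V can be 9, hence V = 9.
The 2 variables U and Y are confined to {8, 11}, which locks those values in; drop them from W.
No further eliminations apply; U can still be any of 8, 11.

8, 11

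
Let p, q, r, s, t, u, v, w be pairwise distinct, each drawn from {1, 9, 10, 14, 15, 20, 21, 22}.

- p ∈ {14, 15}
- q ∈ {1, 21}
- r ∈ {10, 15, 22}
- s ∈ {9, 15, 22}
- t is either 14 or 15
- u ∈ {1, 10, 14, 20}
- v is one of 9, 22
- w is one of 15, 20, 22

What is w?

20

Among the 8 variables, 21 fits only q (and all 8 values in {1, 9, 10, 14, 15, 20, 21, 22} must be used), so q = 21.
Among the 7 still-open variables, 1 fits only u (and all 7 values in {1, 9, 10, 14, 15, 20, 22} must be used), so u = 1.
Among the 6 still-open variables, 10 fits only r (and all 6 values in {9, 10, 14, 15, 20, 22} must be used), so r = 10.
The 5 still-open variables draw from only 5 values {9, 14, 15, 20, 22}, so each is used; only w can be 20, hence w = 20.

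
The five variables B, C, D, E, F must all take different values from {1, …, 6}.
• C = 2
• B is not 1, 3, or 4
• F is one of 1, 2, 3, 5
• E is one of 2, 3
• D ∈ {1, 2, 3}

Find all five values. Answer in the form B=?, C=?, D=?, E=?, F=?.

C has just one choice, so C = 2. Remove 2 from B, D, E, F.
E must be 3 (only option left). So D, F can't be 3.
D has just one choice, so D = 1. Remove 1 from F.
F's domain is down to {5}, so F = 5. Eliminate 5 elsewhere: B.
B must be 6 (only option left).

B=6, C=2, D=1, E=3, F=5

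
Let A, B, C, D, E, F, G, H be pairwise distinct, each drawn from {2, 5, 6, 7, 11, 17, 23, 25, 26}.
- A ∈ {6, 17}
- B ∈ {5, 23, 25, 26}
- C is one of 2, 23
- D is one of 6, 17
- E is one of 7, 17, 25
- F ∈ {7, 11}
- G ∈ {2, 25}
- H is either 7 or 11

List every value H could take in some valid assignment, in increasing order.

7, 11

A and D share exactly the 2 values {6, 17}; by pigeonhole those values go to them, so strike 6, 17 from E.
The 2 variables F and H are confined to {7, 11}, which locks those values in; drop them from E.
E has just one choice, so E = 25. Remove 25 from B, G.
That leaves G = 2. Remove 2 from C.
That leaves C = 23. Eliminate 23 elsewhere: B.
No further eliminations apply; H can still be any of 7, 11.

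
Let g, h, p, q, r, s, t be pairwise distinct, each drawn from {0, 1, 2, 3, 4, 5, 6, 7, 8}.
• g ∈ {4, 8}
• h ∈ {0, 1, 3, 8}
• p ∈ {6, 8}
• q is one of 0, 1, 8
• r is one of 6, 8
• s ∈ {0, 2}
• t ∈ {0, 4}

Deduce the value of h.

The 7 variables draw from only 7 values {0, 1, 2, 3, 4, 6, 8}, so each is used; only s can be 2, hence s = 2.
Among the 6 still-open variables, 3 fits only h (and all 6 values in {0, 1, 3, 4, 6, 8} must be used), so h = 3.

3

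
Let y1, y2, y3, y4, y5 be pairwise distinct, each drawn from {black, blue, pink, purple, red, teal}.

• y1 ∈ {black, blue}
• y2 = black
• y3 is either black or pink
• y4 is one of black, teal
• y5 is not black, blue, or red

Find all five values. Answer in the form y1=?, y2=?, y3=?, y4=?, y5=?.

y2 must be black (only option left). So y1, y3, y4 can't be black.
y3 must be pink (only option left). Eliminate pink elsewhere: y5.
That leaves y4 = teal. Remove teal from y5.
y5 must be purple (only option left).
That leaves y1 = blue.

y1=blue, y2=black, y3=pink, y4=teal, y5=purple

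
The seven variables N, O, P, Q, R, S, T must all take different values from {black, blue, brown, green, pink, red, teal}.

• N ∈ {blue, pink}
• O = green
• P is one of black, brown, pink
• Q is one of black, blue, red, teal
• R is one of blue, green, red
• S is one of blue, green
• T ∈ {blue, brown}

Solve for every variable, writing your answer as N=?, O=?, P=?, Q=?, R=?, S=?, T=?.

O has just one choice, so O = green. So R, S can't be green.
S has just one choice, so S = blue. Remove blue from N, Q, R, T.
T's domain is down to {brown}, so T = brown. Eliminate brown elsewhere: P.
N's domain is down to {pink}, so N = pink. Strike pink from P.
That leaves P = black. Eliminate black elsewhere: Q.
R has just one choice, so R = red. Remove red from Q.
That leaves Q = teal.

N=pink, O=green, P=black, Q=teal, R=red, S=blue, T=brown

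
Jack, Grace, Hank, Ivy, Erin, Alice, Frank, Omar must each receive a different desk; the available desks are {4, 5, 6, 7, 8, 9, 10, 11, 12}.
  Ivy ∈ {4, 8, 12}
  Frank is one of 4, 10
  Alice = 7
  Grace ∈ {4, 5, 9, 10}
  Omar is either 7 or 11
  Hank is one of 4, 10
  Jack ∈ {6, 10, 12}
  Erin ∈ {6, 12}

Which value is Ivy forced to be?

8

Alice must be 7 (only option left). Remove 7 from Omar.
Omar has just one choice, so Omar = 11.
Hank and Frank share exactly the 2 values {4, 10}; by pigeonhole those values go to them, so strike 4, 10 from Jack, Grace, Ivy.
The 2 variables Jack and Erin are confined to {6, 12}, which locks those values in; drop them from Ivy.
So Ivy = 8.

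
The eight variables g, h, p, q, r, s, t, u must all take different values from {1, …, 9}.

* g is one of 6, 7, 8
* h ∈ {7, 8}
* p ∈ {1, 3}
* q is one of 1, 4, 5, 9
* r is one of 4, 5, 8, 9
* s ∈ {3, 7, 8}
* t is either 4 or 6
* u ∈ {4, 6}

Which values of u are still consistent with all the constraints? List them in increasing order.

4, 6

t and u between them cover only {4, 6} — a naked pair. Remove those values from g, q, r.
g and h share exactly the 2 values {7, 8}; by pigeonhole those values go to them, so strike 7, 8 from r, s.
s has just one choice, so s = 3. Remove 3 from p.
That leaves p = 1. Strike 1 from q.
No further eliminations apply; u can still be any of 4, 6.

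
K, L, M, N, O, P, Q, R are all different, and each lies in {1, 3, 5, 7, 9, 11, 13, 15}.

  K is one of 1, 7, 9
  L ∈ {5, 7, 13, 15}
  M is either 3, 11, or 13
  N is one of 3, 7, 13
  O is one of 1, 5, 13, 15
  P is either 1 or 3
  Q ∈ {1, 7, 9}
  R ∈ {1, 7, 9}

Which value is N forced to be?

13

Among the 8 variables, 11 fits only M (and all 8 values in {1, 3, 5, 7, 9, 11, 13, 15} must be used), so M = 11.
The 3 variables K, Q, R are confined to {1, 7, 9}, which locks those values in; drop them from L, N, O, P.
P has just one choice, so P = 3. Strike 3 from N.
So N = 13.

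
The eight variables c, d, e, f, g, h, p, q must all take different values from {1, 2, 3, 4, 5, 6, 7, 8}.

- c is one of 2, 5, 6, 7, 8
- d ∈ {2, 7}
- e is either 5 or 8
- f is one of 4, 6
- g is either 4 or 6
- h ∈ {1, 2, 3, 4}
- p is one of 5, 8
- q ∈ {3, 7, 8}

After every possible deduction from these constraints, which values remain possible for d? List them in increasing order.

2, 7

The 8 variables together cover exactly {1, 2, 3, 4, 5, 6, 7, 8} — 8 values for 8 variables — and 1 appears only in h's list, so h = 1.
The 7 still-open variables together cover exactly {2, 3, 4, 5, 6, 7, 8} — 7 values for 7 variables — and 3 appears only in q's list, so q = 3.
The 2 variables e and p are confined to {5, 8}, which locks those values in; drop them from c.
f and g share exactly the 2 values {4, 6}; by pigeonhole those values go to them, so strike 4, 6 from c.
No further eliminations apply; d can still be any of 2, 7.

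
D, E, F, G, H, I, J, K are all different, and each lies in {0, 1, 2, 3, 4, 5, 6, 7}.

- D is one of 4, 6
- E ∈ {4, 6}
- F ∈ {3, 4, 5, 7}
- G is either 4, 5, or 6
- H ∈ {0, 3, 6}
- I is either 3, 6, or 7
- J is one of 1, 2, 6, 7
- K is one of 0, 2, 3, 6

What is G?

The 8 variables together cover exactly {0, 1, 2, 3, 4, 5, 6, 7} — 8 values for 8 variables — and 1 appears only in J's list, so J = 1.
Among the 7 still-open variables, 2 fits only K (and all 7 values in {0, 2, 3, 4, 5, 6, 7} must be used), so K = 2.
The 6 still-open variables together cover exactly {0, 3, 4, 5, 6, 7} — 6 values for 6 variables — and 0 appears only in H's list, so H = 0.
The 2 variables D and E are confined to {4, 6}, which locks those values in; drop them from F, G, I.
So G = 5.

5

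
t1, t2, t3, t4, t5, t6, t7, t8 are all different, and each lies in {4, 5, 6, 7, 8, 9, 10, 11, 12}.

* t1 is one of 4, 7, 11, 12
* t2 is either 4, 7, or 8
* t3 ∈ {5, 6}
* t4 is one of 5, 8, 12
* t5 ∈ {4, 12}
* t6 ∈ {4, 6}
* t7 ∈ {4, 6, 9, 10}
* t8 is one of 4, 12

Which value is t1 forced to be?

11

t5 and t8 between them cover only {4, 12} — a naked pair. Remove those values from t1, t2, t4, t6, t7.
t6 must be 6 (only option left). Eliminate 6 elsewhere: t3, t7.
t3's domain is down to {5}, so t3 = 5. So t4 can't be 5.
t4 must be 8 (only option left). Eliminate 8 elsewhere: t2.
t2 must be 7 (only option left). Remove 7 from t1.
So t1 = 11.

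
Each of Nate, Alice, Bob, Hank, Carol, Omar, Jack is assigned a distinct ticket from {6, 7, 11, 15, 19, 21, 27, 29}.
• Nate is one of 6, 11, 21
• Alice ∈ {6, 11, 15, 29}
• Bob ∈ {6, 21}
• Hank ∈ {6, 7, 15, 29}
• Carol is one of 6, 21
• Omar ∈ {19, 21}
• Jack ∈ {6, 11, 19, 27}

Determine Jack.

Bob and Carol between them cover only {6, 21} — a naked pair. Remove those values from Nate, Alice, Hank, Omar, Jack.
Nate has just one choice, so Nate = 11. Strike 11 from Alice, Jack.
Omar's domain is down to {19}, so Omar = 19. So Jack can't be 19.
So Jack = 27.

27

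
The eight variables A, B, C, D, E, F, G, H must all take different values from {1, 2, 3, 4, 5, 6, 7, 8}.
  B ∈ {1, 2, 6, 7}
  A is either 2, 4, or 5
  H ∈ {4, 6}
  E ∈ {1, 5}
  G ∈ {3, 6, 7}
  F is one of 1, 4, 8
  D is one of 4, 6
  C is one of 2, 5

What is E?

The 8 variables draw from only 8 values {1, 2, 3, 4, 5, 6, 7, 8}, so each is used; only G can be 3, hence G = 3.
Among the 7 still-open variables, 7 fits only B (and all 7 values in {1, 2, 4, 5, 6, 7, 8} must be used), so B = 7.
Among the 6 still-open variables, 8 fits only F (and all 6 values in {1, 2, 4, 5, 6, 8} must be used), so F = 8.
The 5 still-open variables together cover exactly {1, 2, 4, 5, 6} — 5 values for 5 variables — and 1 appears only in E's list, so E = 1.

1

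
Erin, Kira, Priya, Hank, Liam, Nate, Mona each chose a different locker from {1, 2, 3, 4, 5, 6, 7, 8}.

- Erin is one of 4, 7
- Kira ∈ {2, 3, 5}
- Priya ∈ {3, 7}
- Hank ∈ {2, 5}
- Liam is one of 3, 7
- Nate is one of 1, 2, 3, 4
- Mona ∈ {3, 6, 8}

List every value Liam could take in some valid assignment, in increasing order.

3, 7

Priya and Liam between them cover only {3, 7} — a naked pair. Remove those values from Erin, Kira, Nate, Mona.
Erin has just one choice, so Erin = 4. Remove 4 from Nate.
Kira and Hank share exactly the 2 values {2, 5}; by pigeonhole those values go to them, so strike 2, 5 from Nate.
Nate's domain is down to {1}, so Nate = 1.
No further eliminations apply; Liam can still be any of 3, 7.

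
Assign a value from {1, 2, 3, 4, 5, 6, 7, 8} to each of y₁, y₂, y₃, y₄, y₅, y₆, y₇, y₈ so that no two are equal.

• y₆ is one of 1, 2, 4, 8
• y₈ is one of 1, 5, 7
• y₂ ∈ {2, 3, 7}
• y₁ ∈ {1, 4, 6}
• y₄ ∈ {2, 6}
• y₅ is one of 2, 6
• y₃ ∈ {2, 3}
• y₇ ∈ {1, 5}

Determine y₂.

7

The 8 variables draw from only 8 values {1, 2, 3, 4, 5, 6, 7, 8}, so each is used; only y₆ can be 8, hence y₆ = 8.
The 7 still-open variables together cover exactly {1, 2, 3, 4, 5, 6, 7} — 7 values for 7 variables — and 4 appears only in y₁'s list, so y₁ = 4.
The 2 variables y₄ and y₅ are confined to {2, 6}, which locks those values in; drop them from y₂, y₃.
y₃ must be 3 (only option left). Strike 3 from y₂.
So y₂ = 7.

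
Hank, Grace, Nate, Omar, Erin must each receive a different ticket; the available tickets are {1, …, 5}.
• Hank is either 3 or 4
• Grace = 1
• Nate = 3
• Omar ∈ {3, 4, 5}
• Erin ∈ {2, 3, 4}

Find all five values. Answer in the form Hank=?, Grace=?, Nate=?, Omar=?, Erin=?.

Hank=4, Grace=1, Nate=3, Omar=5, Erin=2

Grace has just one choice, so Grace = 1.
That leaves Nate = 3. So Hank, Omar, Erin can't be 3.
Hank's domain is down to {4}, so Hank = 4. Strike 4 from Omar, Erin.
Omar has just one choice, so Omar = 5.
Erin's domain is down to {2}, so Erin = 2.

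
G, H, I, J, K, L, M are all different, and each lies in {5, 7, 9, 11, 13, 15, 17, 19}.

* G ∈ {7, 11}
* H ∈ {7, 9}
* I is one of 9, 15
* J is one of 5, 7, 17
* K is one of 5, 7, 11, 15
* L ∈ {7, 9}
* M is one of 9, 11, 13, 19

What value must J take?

The 2 variables H and L are confined to {7, 9}, which locks those values in; drop them from G, I, J, K, M.
That leaves G = 11. Strike 11 from K, M.
That leaves I = 15. Eliminate 15 elsewhere: K.
K must be 5 (only option left). So J can't be 5.
So J = 17.

17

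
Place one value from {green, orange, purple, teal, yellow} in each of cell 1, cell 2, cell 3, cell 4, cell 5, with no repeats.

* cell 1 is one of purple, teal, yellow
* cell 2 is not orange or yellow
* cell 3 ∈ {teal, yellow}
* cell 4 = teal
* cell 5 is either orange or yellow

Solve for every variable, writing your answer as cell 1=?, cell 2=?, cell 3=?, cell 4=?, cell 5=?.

cell 1=purple, cell 2=green, cell 3=yellow, cell 4=teal, cell 5=orange

cell 4 must be teal (only option left). So cell 1, cell 2, cell 3 can't be teal.
cell 3's domain is down to {yellow}, so cell 3 = yellow. Remove yellow from cell 1, cell 5.
cell 5 must be orange (only option left).
cell 1 has just one choice, so cell 1 = purple. Eliminate purple elsewhere: cell 2.
That leaves cell 2 = green.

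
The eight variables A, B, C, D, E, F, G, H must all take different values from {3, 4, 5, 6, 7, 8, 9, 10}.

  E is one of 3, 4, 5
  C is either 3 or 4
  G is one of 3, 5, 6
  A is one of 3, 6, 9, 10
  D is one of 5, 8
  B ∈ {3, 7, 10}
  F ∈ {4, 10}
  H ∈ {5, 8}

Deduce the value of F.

The 8 variables together cover exactly {3, 4, 5, 6, 7, 8, 9, 10} — 8 values for 8 variables — and 7 appears only in B's list, so B = 7.
Among the 7 still-open variables, 9 fits only A (and all 7 values in {3, 4, 5, 6, 8, 9, 10} must be used), so A = 9.
The 6 still-open variables draw from only 6 values {3, 4, 5, 6, 8, 10}, so each is used; only G can be 6, hence G = 6.
The 5 still-open variables together cover exactly {3, 4, 5, 8, 10} — 5 values for 5 variables — and 10 appears only in F's list, so F = 10.

10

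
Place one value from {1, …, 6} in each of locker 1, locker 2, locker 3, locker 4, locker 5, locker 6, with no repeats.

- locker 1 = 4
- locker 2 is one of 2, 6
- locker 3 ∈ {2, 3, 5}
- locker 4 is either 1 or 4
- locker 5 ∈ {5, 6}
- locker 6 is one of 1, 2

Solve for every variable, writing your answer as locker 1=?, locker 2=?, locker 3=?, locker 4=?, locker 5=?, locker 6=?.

locker 1 has just one choice, so locker 1 = 4. Remove 4 from locker 4.
locker 4 has just one choice, so locker 4 = 1. Remove 1 from locker 6.
locker 6's domain is down to {2}, so locker 6 = 2. So locker 2, locker 3 can't be 2.
locker 2 must be 6 (only option left). Eliminate 6 elsewhere: locker 5.
locker 5 has just one choice, so locker 5 = 5. Remove 5 from locker 3.
locker 3 has just one choice, so locker 3 = 3.

locker 1=4, locker 2=6, locker 3=3, locker 4=1, locker 5=5, locker 6=2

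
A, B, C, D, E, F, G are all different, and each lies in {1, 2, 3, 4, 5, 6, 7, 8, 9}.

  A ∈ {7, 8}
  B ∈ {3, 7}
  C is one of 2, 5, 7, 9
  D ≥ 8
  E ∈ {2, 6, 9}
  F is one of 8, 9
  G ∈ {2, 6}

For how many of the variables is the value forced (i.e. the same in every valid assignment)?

3

The 7 variables draw from only 7 values {2, 3, 5, 6, 7, 8, 9}, so each is used; only B can be 3, hence B = 3.
The 6 still-open variables together cover exactly {2, 5, 6, 7, 8, 9} — 6 values for 6 variables — and 5 appears only in C's list, so C = 5.
The 5 still-open variables draw from only 5 values {2, 6, 7, 8, 9}, so each is used; only A can be 7, hence A = 7.
D and F between them cover only {8, 9} — a naked pair. Remove those values from E.
Determined: A=7, B=3, C=5. The other variables each still have more than one consistent value. That makes 3.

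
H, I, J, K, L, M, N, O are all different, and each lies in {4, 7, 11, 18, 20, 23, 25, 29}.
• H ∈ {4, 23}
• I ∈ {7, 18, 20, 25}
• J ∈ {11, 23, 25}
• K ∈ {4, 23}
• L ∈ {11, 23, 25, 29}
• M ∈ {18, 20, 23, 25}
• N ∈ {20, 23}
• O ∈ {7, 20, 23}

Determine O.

The 8 variables together cover exactly {4, 7, 11, 18, 20, 23, 25, 29} — 8 values for 8 variables — and 29 appears only in L's list, so L = 29.
The 7 still-open variables draw from only 7 values {4, 7, 11, 18, 20, 23, 25}, so each is used; only J can be 11, hence J = 11.
H and K share exactly the 2 values {4, 23}; by pigeonhole those values go to them, so strike 4, 23 from M, N, O.
N's domain is down to {20}, so N = 20. Remove 20 from I, M, O.
So O = 7.

7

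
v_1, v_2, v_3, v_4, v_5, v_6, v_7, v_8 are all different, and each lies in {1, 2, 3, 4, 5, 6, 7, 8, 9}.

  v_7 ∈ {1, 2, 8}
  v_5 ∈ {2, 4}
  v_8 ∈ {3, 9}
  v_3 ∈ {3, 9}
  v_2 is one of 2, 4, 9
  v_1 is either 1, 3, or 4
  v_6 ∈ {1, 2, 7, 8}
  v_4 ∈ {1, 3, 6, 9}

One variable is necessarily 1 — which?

v_1

The 8 variables together cover exactly {1, 2, 3, 4, 6, 7, 8, 9} — 8 values for 8 variables — and 6 appears only in v_4's list, so v_4 = 6.
The 7 still-open variables draw from only 7 values {1, 2, 3, 4, 7, 8, 9}, so each is used; only v_6 can be 7, hence v_6 = 7.
The 6 still-open variables draw from only 6 values {1, 2, 3, 4, 8, 9}, so each is used; only v_7 can be 8, hence v_7 = 8.
The 5 still-open variables together cover exactly {1, 2, 3, 4, 9} — 5 values for 5 variables — and 1 appears only in v_1's list, so v_1 = 1.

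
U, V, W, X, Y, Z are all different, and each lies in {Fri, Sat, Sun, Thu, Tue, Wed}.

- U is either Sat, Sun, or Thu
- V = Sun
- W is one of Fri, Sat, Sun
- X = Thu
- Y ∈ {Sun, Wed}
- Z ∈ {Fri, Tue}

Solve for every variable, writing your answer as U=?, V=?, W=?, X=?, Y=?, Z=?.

U=Sat, V=Sun, W=Fri, X=Thu, Y=Wed, Z=Tue

V must be Sun (only option left). Strike Sun from U, W, Y.
That leaves X = Thu. Remove Thu from U.
Y has just one choice, so Y = Wed.
U's domain is down to {Sat}, so U = Sat. Eliminate Sat elsewhere: W.
W has just one choice, so W = Fri. Strike Fri from Z.
Z must be Tue (only option left).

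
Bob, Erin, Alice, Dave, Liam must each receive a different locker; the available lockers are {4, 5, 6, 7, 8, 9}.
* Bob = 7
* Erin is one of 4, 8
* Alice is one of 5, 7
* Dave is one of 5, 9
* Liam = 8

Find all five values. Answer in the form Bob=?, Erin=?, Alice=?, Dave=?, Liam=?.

Bob's domain is down to {7}, so Bob = 7. Eliminate 7 elsewhere: Alice.
Alice has just one choice, so Alice = 5. Remove 5 from Dave.
Dave's domain is down to {9}, so Dave = 9.
Liam's domain is down to {8}, so Liam = 8. Eliminate 8 elsewhere: Erin.
Erin has just one choice, so Erin = 4.

Bob=7, Erin=4, Alice=5, Dave=9, Liam=8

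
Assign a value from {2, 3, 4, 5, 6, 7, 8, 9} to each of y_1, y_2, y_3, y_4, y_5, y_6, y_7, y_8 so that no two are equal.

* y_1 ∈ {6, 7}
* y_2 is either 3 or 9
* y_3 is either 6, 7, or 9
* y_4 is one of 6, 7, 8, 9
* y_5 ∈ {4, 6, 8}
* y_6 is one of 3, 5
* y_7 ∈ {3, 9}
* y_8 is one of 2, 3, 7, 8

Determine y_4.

Among the 8 variables, 2 fits only y_8 (and all 8 values in {2, 3, 4, 5, 6, 7, 8, 9} must be used), so y_8 = 2.
The 7 still-open variables draw from only 7 values {3, 4, 5, 6, 7, 8, 9}, so each is used; only y_5 can be 4, hence y_5 = 4.
Among the 6 still-open variables, 5 fits only y_6 (and all 6 values in {3, 5, 6, 7, 8, 9} must be used), so y_6 = 5.
The 5 still-open variables draw from only 5 values {3, 6, 7, 8, 9}, so each is used; only y_4 can be 8, hence y_4 = 8.

8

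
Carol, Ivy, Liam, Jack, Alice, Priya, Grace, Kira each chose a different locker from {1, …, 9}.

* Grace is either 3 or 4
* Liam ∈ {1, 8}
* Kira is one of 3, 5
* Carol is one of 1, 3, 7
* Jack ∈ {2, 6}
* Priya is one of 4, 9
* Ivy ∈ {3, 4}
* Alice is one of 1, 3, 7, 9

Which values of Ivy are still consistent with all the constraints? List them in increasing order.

3, 4

The 2 variables Ivy and Grace are confined to {3, 4}, which locks those values in; drop them from Carol, Alice, Priya, Kira.
That leaves Priya = 9. So Alice can't be 9.
That leaves Kira = 5.
Carol and Alice between them cover only {1, 7} — a naked pair. Remove those values from Liam.
Liam's domain is down to {8}, so Liam = 8.
No further eliminations apply; Ivy can still be any of 3, 4.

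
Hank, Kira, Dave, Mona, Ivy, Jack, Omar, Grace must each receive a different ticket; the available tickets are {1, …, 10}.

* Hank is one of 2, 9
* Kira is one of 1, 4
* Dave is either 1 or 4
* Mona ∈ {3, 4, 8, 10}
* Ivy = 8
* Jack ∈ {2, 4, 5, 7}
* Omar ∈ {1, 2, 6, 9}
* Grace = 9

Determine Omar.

Ivy's domain is down to {8}, so Ivy = 8. Strike 8 from Mona.
That leaves Grace = 9. Strike 9 from Hank, Omar.
Hank's domain is down to {2}, so Hank = 2. Eliminate 2 elsewhere: Jack, Omar.
The 2 variables Kira and Dave are confined to {1, 4}, which locks those values in; drop them from Mona, Jack, Omar.
So Omar = 6.

6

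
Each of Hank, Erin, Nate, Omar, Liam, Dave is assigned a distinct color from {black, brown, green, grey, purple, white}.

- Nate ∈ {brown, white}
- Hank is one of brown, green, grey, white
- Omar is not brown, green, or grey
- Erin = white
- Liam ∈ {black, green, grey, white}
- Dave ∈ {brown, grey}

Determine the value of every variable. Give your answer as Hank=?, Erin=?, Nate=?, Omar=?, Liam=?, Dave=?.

Hank=green, Erin=white, Nate=brown, Omar=purple, Liam=black, Dave=grey

Erin has just one choice, so Erin = white. Remove white from Hank, Nate, Omar, Liam.
That leaves Nate = brown. Strike brown from Hank, Dave.
Dave must be grey (only option left). Strike grey from Hank, Liam.
That leaves Hank = green. Eliminate green elsewhere: Liam.
Liam's domain is down to {black}, so Liam = black. Eliminate black elsewhere: Omar.
Omar has just one choice, so Omar = purple.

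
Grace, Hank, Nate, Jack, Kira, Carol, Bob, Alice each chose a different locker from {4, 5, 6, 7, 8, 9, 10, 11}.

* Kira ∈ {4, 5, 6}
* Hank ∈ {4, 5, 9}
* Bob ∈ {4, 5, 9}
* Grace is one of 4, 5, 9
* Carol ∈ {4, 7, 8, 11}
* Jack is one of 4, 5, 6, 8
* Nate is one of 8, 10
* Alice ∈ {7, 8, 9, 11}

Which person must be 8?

Jack

The 8 variables draw from only 8 values {4, 5, 6, 7, 8, 9, 10, 11}, so each is used; only Nate can be 10, hence Nate = 10.
The 3 variables Grace, Hank, Bob are confined to {4, 5, 9}, which locks those values in; drop them from Jack, Kira, Carol, Alice.
That leaves Kira = 6. Strike 6 from Jack.
So 8 goes to Jack.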